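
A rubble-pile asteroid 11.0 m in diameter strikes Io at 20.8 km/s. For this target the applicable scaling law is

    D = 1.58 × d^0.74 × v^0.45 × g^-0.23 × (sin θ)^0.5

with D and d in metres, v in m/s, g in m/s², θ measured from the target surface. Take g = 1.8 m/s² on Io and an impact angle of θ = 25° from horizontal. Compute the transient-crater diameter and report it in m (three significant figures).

D ≈ 464 m

In SI units: v = 20800 m/s.
d^0.74 = 11^0.74 = 5.897
v^0.45 = 20800^0.45 = 87.73
g^-0.23 = 1.8^-0.23 = 0.8735
(sin 25°)^0.5 = 0.4226^0.5 = 0.6501
D = 1.58 × 5.897 × 87.73 × 0.8735 × 0.6501 = 464.2 m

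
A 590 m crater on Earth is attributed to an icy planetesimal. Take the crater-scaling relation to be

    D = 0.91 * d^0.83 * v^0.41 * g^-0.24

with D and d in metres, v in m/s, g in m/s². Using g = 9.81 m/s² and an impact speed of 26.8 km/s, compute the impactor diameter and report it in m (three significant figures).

d ≈ 30.7 m

Rearranging for d: d = [D / (0.91 · 26800^0.41 · 9.81^-0.24)]^(1/0.83).
26800^0.41 = 65.39
9.81^-0.24 = 0.5781
Denominator = 0.91 × 65.39 × 0.5781 = 34.40
D / 34.40 = 590 / 34.40 = 17.15
d = 17.15^(1/0.83) = 17.15^1.2048 = 30.69 m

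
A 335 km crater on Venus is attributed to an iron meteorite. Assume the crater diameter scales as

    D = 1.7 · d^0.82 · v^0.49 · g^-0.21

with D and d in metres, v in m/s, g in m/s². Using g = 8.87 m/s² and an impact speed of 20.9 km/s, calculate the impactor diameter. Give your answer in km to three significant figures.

d ≈ 13.1 km

Rearranging for d: d = [D / (1.7 · 20900^0.49 · 8.87^-0.21)]^(1/0.82).
D = 335000 m.
20900^0.49 = 130.9
8.87^-0.21 = 0.6323
Denominator = 1.7 × 130.9 × 0.6323 = 140.7
D / 140.7 = 335000 / 140.7 = 2381
d = 2381^(1/0.82) = 2381^1.2195 = 13121 m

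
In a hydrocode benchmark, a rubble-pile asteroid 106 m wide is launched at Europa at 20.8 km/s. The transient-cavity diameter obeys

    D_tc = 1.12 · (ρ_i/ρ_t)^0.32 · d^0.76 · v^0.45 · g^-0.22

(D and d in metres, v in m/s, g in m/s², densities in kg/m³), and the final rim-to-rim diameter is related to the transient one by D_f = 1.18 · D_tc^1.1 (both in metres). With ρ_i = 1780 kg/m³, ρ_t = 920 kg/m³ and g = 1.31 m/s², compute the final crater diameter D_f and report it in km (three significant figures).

D_f ≈ 10.7 km

v = 20800 m/s.
(ρ_i/ρ_t)^0.32 = (1780/920)^0.32 = 1.235
d^0.76 = 106^0.76 = 34.61
v^0.45 = 20800^0.45 = 87.73
g^-0.22 = 1.31^-0.22 = 0.9423
D_tc = 1.12 × 1.235 × 34.61 × 87.73 × 0.9423 = 3958 m
D_f = 1.18 × (3958)^1.1 = 10693 m
     = 10.69 km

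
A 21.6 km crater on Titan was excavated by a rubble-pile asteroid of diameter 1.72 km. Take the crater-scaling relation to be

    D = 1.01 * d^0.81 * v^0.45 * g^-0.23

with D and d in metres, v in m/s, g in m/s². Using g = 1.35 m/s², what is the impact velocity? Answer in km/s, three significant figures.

v ≈ 7.33 km/s

Rearranging for v: v = [D / (1.01 · 1720^0.81 · 1.35^-0.23)]^(1/0.45).
D = 21600 m.
1720^0.81 = 417.6
1.35^-0.23 = 0.9333
Denominator = 1.01 × 417.6 × 0.9333 = 393.6
D / 393.6 = 21600 / 393.6 = 54.88
v = 54.88^(1/0.45) = 54.88^2.2222 = 7334 m/s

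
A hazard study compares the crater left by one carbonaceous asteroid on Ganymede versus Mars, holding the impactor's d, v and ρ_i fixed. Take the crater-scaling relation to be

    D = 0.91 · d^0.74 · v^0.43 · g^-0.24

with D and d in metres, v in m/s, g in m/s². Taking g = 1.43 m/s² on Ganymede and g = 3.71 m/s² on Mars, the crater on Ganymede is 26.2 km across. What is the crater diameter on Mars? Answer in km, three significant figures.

D ≈ 20.8 km

All impactor-dependent factors cancel in the ratio, leaving D_Mars/D_Ganymede = (g_Mars/g_Ganymede)^-0.24.
(3.71/1.43)^-0.24 = 2.594^-0.24 = 0.7955
D_Mars = 0.7955 × 26.2 km = 20.8 km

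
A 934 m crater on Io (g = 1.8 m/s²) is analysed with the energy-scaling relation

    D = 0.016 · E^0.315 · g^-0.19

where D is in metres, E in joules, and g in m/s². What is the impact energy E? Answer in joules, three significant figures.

Rearranging: E = [D / (0.016 · g^-0.19)]^(1/0.315).
g^-0.19 = 1.8^-0.19 = 0.8943
D / (0.016 × 0.8943) = 934 / (0.01431) = 6.527 × 10^4
E = (6.527 × 10^4)^3.1746 = 1.927 × 10^15 J

E ≈ 1.93 × 10^15 J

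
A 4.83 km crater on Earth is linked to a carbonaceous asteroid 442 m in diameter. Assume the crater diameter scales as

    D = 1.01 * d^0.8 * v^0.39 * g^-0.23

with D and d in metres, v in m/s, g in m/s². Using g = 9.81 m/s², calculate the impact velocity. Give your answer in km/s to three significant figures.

Rearranging for v: v = [D / (1.01 · 442^0.8 · 9.81^-0.23)]^(1/0.39).
D = 4830 m.
442^0.8 = 130.7
9.81^-0.23 = 0.5914
Denominator = 1.01 × 130.7 × 0.5914 = 78.07
D / 78.07 = 4830 / 78.07 = 61.87
v = 61.87^(1/0.39) = 61.87^2.5641 = 39222 m/s

v ≈ 39.2 km/s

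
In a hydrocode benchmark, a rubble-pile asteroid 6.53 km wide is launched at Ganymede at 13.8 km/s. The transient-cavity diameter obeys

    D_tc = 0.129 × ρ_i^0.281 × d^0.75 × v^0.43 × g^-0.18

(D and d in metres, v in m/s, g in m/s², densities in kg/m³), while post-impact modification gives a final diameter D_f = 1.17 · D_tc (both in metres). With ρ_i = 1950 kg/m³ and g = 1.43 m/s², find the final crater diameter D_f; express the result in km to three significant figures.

D_f ≈ 52.1 km

In SI: d = 6530 m, v = 13800 m/s.
ρ_i^0.281 = 1950^0.281 = 8.404
d^0.75 = 6530^0.75 = 726.4
v^0.43 = 13800^0.43 = 60.28
g^-0.18 = 1.43^-0.18 = 0.9376
D_tc = 0.129 × 8.404 × 726.4 × 60.28 × 0.9376 = 44510 m
D_f = 1.17 × 44510 = 52077 m
     = 52.08 km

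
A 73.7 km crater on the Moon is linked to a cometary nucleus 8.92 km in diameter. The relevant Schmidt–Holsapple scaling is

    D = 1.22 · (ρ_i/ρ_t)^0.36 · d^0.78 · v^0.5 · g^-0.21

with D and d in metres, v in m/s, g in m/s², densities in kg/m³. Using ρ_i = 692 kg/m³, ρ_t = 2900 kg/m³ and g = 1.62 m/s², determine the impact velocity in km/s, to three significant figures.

Rearranging for v: v = [D / (1.22 · (692/2900)^0.36 · 8920^0.78 · 1.62^-0.21)]^(1/0.5).
D = 73700 m.
(692/2900)^0.36 = 0.5970
8920^0.78 = 1206
1.62^-0.21 = 0.9037
Denominator = 1.22 × 0.5970 × 1206 × 0.9037 = 793.8
D / 793.8 = 73700 / 793.8 = 92.84
v = 92.84^(1/0.5) = 92.84^2 = 8619 m/s

v ≈ 8.62 km/s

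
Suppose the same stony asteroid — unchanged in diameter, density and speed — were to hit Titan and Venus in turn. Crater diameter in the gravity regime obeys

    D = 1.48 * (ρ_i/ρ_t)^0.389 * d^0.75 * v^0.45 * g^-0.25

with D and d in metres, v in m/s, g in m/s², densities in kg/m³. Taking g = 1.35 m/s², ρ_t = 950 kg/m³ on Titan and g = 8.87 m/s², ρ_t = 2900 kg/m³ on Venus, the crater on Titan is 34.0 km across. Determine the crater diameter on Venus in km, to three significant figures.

D ≈ 13.8 km

The impactor-only factors (d, v, ρ_i) cancel in the ratio, leaving D_Venus/D_Titan = (g_Venus/g_Titan)^-0.25 · (ρ_t,Titan/ρ_t,Venus)^0.389.
(8.87/1.35)^-0.25 = 6.570^-0.25 = 0.6246
(950/2900)^0.389 = 0.3276^0.389 = 0.6478
Ratio = 0.6246 × 0.6478 = 0.4046
D_Venus = 0.4046 × 34.0 km = 13.8 km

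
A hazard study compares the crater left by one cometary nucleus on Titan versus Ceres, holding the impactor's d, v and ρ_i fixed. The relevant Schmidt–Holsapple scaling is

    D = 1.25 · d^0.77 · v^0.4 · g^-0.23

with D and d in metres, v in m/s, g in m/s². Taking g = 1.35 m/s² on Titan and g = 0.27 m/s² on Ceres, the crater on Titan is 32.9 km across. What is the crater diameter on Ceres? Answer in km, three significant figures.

All impactor-dependent factors cancel in the ratio, leaving D_Ceres/D_Titan = (g_Ceres/g_Titan)^-0.23.
(0.27/1.35)^-0.23 = 0.2000^-0.23 = 1.448
D_Ceres = 1.448 × 32.9 km = 47.6 km

D ≈ 47.6 km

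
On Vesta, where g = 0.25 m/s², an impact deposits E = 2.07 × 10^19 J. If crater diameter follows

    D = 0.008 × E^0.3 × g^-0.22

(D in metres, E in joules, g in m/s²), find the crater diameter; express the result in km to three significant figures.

D ≈ 6.77 km

E^0.3 = (2.07 × 10^19)^0.3 = 6.234 × 10^5
g^-0.22 = 0.25^-0.22 = 1.357
D = 0.008 × 6.234 × 10^5 × 1.357 = 6768 m
   = 6.768 km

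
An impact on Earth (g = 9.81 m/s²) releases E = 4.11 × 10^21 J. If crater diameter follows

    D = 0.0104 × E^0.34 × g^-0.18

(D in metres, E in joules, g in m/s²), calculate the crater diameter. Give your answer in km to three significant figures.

E^0.34 = (4.11 × 10^21)^0.34 = 2.232 × 10^7
g^-0.18 = 9.81^-0.18 = 0.6630
D = 0.0104 × 2.232 × 10^7 × 0.6630 = 1.539 × 10^5 m
   = 153.9 km

D ≈ 154 km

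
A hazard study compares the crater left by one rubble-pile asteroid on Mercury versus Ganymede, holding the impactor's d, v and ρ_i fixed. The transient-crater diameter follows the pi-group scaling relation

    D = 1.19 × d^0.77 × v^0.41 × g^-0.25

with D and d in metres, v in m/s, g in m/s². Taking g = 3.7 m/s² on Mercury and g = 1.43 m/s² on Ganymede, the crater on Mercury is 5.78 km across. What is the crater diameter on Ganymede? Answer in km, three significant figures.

D ≈ 7.33 km

All impactor-dependent factors cancel in the ratio, leaving D_Ganymede/D_Mercury = (g_Ganymede/g_Mercury)^-0.25.
(1.43/3.7)^-0.25 = 0.3865^-0.25 = 1.268
D_Ganymede = 1.268 × 5.78 km = 7.33 km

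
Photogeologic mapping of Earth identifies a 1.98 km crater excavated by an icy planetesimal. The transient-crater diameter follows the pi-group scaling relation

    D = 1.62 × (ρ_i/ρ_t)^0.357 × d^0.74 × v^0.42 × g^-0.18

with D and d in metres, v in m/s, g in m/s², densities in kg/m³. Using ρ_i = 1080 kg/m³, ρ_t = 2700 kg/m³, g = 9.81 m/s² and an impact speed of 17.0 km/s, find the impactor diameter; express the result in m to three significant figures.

Rearranging for d: d = [D / (1.62 · (1080/2700)^0.357 · 17000^0.42 · 9.81^-0.18)]^(1/0.74).
D = 1980 m.
(1080/2700)^0.357 = 0.7210
17000^0.42 = 59.81
9.81^-0.18 = 0.6630
Denominator = 1.62 × 0.7210 × 59.81 × 0.6630 = 46.32
D / 46.32 = 1980 / 46.32 = 42.75
d = 42.75^(1/0.74) = 42.75^1.3514 = 160.0 m

d ≈ 160 m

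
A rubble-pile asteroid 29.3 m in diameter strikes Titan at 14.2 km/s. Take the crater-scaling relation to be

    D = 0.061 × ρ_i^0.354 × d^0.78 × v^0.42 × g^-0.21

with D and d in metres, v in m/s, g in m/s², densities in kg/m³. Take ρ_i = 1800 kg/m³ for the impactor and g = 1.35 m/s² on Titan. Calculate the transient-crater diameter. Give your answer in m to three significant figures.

In SI units: v = 14200 m/s.
ρ_i^0.354 = 1800^0.354 = 14.20
d^0.78 = 29.3^0.78 = 13.94
v^0.42 = 14200^0.42 = 55.46
g^-0.21 = 1.35^-0.21 = 0.9389
D = 0.061 × 14.20 × 13.94 × 55.46 × 0.9389 = 628.8 m

D ≈ 629 m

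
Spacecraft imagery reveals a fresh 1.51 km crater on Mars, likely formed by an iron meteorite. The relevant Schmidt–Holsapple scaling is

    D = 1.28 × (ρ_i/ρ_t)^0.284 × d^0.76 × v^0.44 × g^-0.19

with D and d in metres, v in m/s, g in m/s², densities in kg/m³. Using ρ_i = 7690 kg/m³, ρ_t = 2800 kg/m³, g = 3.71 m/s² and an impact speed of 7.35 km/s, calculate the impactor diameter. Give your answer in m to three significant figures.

Rearranging for d: d = [D / (1.28 · (7690/2800)^0.284 · 7350^0.44 · 3.71^-0.19)]^(1/0.76).
D = 1510 m.
(7690/2800)^0.284 = 1.332
7350^0.44 = 50.25
3.71^-0.19 = 0.7795
Denominator = 1.28 × 1.332 × 50.25 × 0.7795 = 66.78
D / 66.78 = 1510 / 66.78 = 22.61
d = 22.61^(1/0.76) = 22.61^1.3158 = 60.53 m

d ≈ 60.5 m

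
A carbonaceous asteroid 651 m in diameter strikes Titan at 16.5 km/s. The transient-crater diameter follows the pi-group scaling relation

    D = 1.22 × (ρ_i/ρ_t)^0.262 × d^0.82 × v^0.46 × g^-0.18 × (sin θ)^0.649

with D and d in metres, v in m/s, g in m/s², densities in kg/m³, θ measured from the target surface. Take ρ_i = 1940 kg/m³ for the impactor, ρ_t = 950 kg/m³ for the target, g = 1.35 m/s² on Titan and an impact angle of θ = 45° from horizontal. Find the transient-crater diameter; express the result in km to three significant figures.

In SI units: v = 16500 m/s.
(ρ_i/ρ_t)^0.262 = (1940/950)^0.262 = 1.206
d^0.82 = 651^0.82 = 202.8
v^0.46 = 16500^0.46 = 87.10
g^-0.18 = 1.35^-0.18 = 0.9474
(sin 45°)^0.649 = 0.7071^0.649 = 0.7986
D = 1.22 × 1.206 × 202.8 × 87.10 × 0.9474 × 0.7986 = 19663 m
   = 19.66 km

D ≈ 19.7 km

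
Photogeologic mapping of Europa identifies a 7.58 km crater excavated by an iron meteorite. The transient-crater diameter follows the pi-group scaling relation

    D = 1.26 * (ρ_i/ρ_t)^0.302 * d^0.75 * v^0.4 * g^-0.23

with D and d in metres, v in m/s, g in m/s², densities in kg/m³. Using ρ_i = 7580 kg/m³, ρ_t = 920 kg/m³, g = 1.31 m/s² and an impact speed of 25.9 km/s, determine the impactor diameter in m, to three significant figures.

Rearranging for d: d = [D / (1.26 · (7580/920)^0.302 · 25900^0.4 · 1.31^-0.23)]^(1/0.75).
D = 7580 m.
(7580/920)^0.302 = 1.891
25900^0.4 = 58.25
1.31^-0.23 = 0.9398
Denominator = 1.26 × 1.891 × 58.25 × 0.9398 = 130.4
D / 130.4 = 7580 / 130.4 = 58.13
d = 58.13^(1/0.75) = 58.13^1.3333 = 225.2 m

d ≈ 225 m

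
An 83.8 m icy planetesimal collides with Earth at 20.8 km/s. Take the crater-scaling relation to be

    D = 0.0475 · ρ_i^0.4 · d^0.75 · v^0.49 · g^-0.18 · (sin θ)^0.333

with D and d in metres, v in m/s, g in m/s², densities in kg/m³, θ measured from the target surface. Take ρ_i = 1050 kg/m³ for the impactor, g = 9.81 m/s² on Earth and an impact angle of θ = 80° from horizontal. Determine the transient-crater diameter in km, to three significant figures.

In SI units: v = 20800 m/s.
ρ_i^0.4 = 1050^0.4 = 16.16
d^0.75 = 83.8^0.75 = 27.70
v^0.49 = 20800^0.49 = 130.6
g^-0.18 = 9.81^-0.18 = 0.6630
(sin 80°)^0.333 = 0.9848^0.333 = 0.9949
D = 0.0475 × 16.16 × 27.70 × 130.6 × 0.6630 × 0.9949 = 1832 m
   = 1.832 km

D ≈ 1.83 km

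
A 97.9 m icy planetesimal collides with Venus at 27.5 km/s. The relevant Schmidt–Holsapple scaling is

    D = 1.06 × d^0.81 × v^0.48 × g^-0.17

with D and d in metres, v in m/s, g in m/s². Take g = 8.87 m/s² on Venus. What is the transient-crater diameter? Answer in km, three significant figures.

D ≈ 4.05 km

In SI units: v = 27500 m/s.
d^0.81 = 97.9^0.81 = 40.98
v^0.48 = 27500^0.48 = 135.2
g^-0.17 = 8.87^-0.17 = 0.6900
D = 1.06 × 40.98 × 135.2 × 0.6900 = 4052 m
   = 4.052 km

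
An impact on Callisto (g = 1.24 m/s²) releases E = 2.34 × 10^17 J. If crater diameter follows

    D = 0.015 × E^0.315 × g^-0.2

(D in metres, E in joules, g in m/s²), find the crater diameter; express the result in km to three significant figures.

D ≈ 4.25 km

E^0.315 = (2.34 × 10^17)^0.315 = 2.960 × 10^5
g^-0.2 = 1.24^-0.2 = 0.9579
D = 0.015 × 2.960 × 10^5 × 0.9579 = 4253 m
   = 4.253 km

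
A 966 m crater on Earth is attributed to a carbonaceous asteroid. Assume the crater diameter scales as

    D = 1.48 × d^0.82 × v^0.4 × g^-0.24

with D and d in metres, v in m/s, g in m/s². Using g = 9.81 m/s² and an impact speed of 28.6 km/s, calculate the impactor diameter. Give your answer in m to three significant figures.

Rearranging for d: d = [D / (1.48 · 28600^0.4 · 9.81^-0.24)]^(1/0.82).
28600^0.4 = 60.61
9.81^-0.24 = 0.5781
Denominator = 1.48 × 60.61 × 0.5781 = 51.86
D / 51.86 = 966 / 51.86 = 18.63
d = 18.63^(1/0.82) = 18.63^1.2195 = 35.40 m

d ≈ 35.4 m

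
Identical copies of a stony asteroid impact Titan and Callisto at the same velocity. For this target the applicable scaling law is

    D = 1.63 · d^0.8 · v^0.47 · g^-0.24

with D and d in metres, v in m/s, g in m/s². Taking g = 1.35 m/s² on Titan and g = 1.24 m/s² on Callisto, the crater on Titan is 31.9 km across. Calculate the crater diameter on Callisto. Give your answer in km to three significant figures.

D ≈ 32.6 km

All impactor-dependent factors cancel in the ratio, leaving D_Callisto/D_Titan = (g_Callisto/g_Titan)^-0.24.
(1.24/1.35)^-0.24 = 0.9185^-0.24 = 1.021
D_Callisto = 1.021 × 31.9 km = 32.6 km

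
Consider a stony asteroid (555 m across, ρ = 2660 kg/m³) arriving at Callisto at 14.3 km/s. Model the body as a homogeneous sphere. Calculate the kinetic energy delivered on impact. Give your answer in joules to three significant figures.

E ≈ 2.43 × 10^19 J

v = 14300 m/s.
Mass m = (π/6) ρ d³ = (π/6) × 2660 × (555)³ = 2.381 × 10^11 kg
E = ½ m v² = 0.5 × 2.381 × 10^11 × (14300)² = 2.434 × 10^19 J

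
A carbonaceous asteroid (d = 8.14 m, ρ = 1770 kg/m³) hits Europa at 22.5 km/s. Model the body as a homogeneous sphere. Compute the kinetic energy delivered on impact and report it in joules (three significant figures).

v = 22500 m/s.
Mass m = (π/6) ρ d³ = (π/6) × 1770 × (8.14)³ = 4.999 × 10^5 kg
E = ½ m v² = 0.5 × 4.999 × 10^5 × (22500)² = 1.265 × 10^14 J

E ≈ 1.27 × 10^14 J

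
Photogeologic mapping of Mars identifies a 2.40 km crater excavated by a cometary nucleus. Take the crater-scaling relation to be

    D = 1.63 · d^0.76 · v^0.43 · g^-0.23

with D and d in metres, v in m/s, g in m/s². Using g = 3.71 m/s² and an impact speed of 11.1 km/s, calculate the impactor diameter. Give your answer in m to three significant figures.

d ≈ 113 m

Rearranging for d: d = [D / (1.63 · 11100^0.43 · 3.71^-0.23)]^(1/0.76).
D = 2400 m.
11100^0.43 = 54.89
3.71^-0.23 = 0.7397
Denominator = 1.63 × 54.89 × 0.7397 = 66.18
D / 66.18 = 2400 / 66.18 = 36.26
d = 36.26^(1/0.76) = 36.26^1.3158 = 112.7 m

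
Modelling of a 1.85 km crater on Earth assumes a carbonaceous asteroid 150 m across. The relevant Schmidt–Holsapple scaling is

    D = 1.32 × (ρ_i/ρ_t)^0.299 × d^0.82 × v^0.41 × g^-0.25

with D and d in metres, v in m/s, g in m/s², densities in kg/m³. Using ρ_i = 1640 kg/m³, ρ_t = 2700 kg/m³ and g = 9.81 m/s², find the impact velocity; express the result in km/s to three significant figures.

v ≈ 12.2 km/s

Rearranging for v: v = [D / (1.32 · (1640/2700)^0.299 · 150^0.82 · 9.81^-0.25)]^(1/0.41).
D = 1850 m.
(1640/2700)^0.299 = 0.8615
150^0.82 = 60.87
9.81^-0.25 = 0.5650
Denominator = 1.32 × 0.8615 × 60.87 × 0.5650 = 39.11
D / 39.11 = 1850 / 39.11 = 47.30
v = 47.30^(1/0.41) = 47.30^2.439 = 12161 m/s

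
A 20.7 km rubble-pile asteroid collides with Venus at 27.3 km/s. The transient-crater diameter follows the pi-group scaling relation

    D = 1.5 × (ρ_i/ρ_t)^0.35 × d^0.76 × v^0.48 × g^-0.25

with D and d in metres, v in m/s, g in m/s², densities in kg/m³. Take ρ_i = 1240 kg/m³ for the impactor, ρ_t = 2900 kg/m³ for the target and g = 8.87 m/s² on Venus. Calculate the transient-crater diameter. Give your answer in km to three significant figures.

In SI units: d = 20700 m, v = 27300 m/s.
(ρ_i/ρ_t)^0.35 = (1240/2900)^0.35 = 0.7428
d^0.76 = 20700^0.76 = 1906
v^0.48 = 27300^0.48 = 134.7
g^-0.25 = 8.87^-0.25 = 0.5795
D = 1.5 × 0.7428 × 1906 × 134.7 × 0.5795 = 1.658 × 10^5 m
   = 165.8 km

D ≈ 166 km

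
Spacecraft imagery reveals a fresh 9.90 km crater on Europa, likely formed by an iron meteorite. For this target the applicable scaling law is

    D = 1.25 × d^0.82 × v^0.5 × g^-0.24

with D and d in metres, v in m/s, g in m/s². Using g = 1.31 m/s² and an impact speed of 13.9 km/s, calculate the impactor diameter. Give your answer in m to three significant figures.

Rearranging for d: d = [D / (1.25 · 13900^0.5 · 1.31^-0.24)]^(1/0.82).
D = 9900 m.
13900^0.5 = 117.9
1.31^-0.24 = 0.9372
Denominator = 1.25 × 117.9 × 0.9372 = 138.1
D / 138.1 = 9900 / 138.1 = 71.69
d = 71.69^(1/0.82) = 71.69^1.2195 = 183.1 m

d ≈ 183 m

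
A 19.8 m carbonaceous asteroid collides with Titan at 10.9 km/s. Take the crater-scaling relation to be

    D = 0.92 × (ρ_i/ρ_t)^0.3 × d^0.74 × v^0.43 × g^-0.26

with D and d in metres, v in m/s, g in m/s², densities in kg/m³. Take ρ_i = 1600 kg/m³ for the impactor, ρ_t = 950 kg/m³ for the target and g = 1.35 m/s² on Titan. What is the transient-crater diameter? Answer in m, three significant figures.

D ≈ 494 m

In SI units: v = 10900 m/s.
(ρ_i/ρ_t)^0.3 = (1600/950)^0.3 = 1.169
d^0.74 = 19.8^0.74 = 9.110
v^0.43 = 10900^0.43 = 54.46
g^-0.26 = 1.35^-0.26 = 0.9249
D = 0.92 × 1.169 × 9.110 × 54.46 × 0.9249 = 493.5 m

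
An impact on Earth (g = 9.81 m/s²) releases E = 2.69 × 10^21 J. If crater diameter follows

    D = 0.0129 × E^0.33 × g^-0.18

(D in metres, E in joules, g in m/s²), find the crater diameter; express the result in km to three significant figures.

D ≈ 101 km

E^0.33 = (2.69 × 10^21)^0.33 = 1.180 × 10^7
g^-0.18 = 9.81^-0.18 = 0.6630
D = 0.0129 × 1.180 × 10^7 × 0.6630 = 1.009 × 10^5 m
   = 100.9 km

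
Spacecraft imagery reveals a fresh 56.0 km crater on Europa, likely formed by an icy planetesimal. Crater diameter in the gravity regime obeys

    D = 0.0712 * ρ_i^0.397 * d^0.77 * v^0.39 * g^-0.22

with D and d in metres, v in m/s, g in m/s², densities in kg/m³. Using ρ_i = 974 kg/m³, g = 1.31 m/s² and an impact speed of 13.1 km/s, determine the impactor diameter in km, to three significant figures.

Rearranging for d: d = [D / (0.0712 · 974^0.397 · 13100^0.39 · 1.31^-0.22)]^(1/0.77).
D = 56000 m.
974^0.397 = 15.36
13100^0.39 = 40.34
1.31^-0.22 = 0.9423
Denominator = 0.0712 × 15.36 × 40.34 × 0.9423 = 41.57
D / 41.57 = 56000 / 41.57 = 1347
d = 1347^(1/0.77) = 1347^1.2987 = 11591 m

d ≈ 11.6 km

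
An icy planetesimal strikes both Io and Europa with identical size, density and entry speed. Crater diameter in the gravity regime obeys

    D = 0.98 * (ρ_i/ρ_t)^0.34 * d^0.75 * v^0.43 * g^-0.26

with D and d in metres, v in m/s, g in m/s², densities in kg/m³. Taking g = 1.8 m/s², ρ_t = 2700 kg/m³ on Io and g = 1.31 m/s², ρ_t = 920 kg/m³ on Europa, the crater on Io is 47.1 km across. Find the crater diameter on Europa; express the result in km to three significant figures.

D ≈ 73.8 km

The impactor-only factors (d, v, ρ_i) cancel in the ratio, leaving D_Europa/D_Io = (g_Europa/g_Io)^-0.26 · (ρ_t,Io/ρ_t,Europa)^0.34.
(1.31/1.8)^-0.26 = 0.7278^-0.26 = 1.086
(2700/920)^0.34 = 2.935^0.34 = 1.442
Ratio = 1.086 × 1.442 = 1.566
D_Europa = 1.566 × 47.1 km = 73.8 km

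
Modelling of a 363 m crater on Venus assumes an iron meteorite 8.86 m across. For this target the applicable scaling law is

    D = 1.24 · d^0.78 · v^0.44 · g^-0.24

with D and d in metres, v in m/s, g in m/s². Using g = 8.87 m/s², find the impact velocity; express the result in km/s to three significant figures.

Rearranging for v: v = [D / (1.24 · 8.86^0.78 · 8.87^-0.24)]^(1/0.44).
8.86^0.78 = 5.483
8.87^-0.24 = 0.5922
Denominator = 1.24 × 5.483 × 0.5922 = 4.026
D / 4.026 = 363 / 4.026 = 90.16
v = 90.16^(1/0.44) = 90.16^2.2727 = 27743 m/s

v ≈ 27.7 km/s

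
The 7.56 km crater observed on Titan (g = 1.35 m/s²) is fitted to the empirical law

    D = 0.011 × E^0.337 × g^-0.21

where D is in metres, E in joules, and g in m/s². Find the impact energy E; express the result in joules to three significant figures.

Rearranging: E = [D / (0.011 · g^-0.21)]^(1/0.337).
D = 7560 m.
g^-0.21 = 1.35^-0.21 = 0.9389
D / (0.011 × 0.9389) = 7560 / (0.01033) = 7.318 × 10^5
E = (7.318 × 10^5)^2.9674 = 2.523 × 10^17 J

E ≈ 2.52 × 10^17 J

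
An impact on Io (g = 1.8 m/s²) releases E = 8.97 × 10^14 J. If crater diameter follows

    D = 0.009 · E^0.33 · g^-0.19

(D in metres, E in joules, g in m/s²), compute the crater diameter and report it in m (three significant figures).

D ≈ 692 m

E^0.33 = (8.97 × 10^14)^0.33 = 8.598 × 10^4
g^-0.19 = 1.8^-0.19 = 0.8943
D = 0.009 × 8.598 × 10^4 × 0.8943 = 692.0 m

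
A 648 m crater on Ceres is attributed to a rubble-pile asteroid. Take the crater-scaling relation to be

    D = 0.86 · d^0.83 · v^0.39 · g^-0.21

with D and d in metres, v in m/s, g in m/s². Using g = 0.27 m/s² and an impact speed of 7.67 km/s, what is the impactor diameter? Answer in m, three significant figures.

Rearranging for d: d = [D / (0.86 · 7670^0.39 · 0.27^-0.21)]^(1/0.83).
7670^0.39 = 32.74
0.27^-0.21 = 1.316
Denominator = 0.86 × 32.74 × 1.316 = 37.05
D / 37.05 = 648 / 37.05 = 17.49
d = 17.49^(1/0.83) = 17.49^1.2048 = 31.43 m

d ≈ 31.4 m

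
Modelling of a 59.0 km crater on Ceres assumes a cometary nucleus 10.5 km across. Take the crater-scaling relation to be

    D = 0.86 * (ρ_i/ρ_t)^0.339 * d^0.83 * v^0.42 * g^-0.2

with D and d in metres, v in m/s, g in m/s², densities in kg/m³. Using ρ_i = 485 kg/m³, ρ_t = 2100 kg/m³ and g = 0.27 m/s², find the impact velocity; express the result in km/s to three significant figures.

Rearranging for v: v = [D / (0.86 · (485/2100)^0.339 · 10500^0.83 · 0.27^-0.2)]^(1/0.42).
D = 59000 m.
(485/2100)^0.339 = 0.6085
10500^0.83 = 2176
0.27^-0.2 = 1.299
Denominator = 0.86 × 0.6085 × 2176 × 1.299 = 1479
D / 1479 = 59000 / 1479 = 39.89
v = 39.89^(1/0.42) = 39.89^2.381 = 6481 m/s

v ≈ 6.48 km/s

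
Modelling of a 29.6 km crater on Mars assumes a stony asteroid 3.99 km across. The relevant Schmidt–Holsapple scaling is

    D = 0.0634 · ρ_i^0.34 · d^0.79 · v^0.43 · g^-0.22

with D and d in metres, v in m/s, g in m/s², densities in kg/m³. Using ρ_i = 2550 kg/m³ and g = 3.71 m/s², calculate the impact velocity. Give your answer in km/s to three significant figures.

Rearranging for v: v = [D / (0.0634 · 2550^0.34 · 3990^0.79 · 3.71^-0.22)]^(1/0.43).
D = 29600 m.
2550^0.34 = 14.40
3990^0.79 = 699.5
3.71^-0.22 = 0.7494
Denominator = 0.0634 × 14.40 × 699.5 × 0.7494 = 478.6
D / 478.6 = 29600 / 478.6 = 61.85
v = 61.85^(1/0.43) = 61.85^2.3256 = 14653 m/s

v ≈ 14.7 km/s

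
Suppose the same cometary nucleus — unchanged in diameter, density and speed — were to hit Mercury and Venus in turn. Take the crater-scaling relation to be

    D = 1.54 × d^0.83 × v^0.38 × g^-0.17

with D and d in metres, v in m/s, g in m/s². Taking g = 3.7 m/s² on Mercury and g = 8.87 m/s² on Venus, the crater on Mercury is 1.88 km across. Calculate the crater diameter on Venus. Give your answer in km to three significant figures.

All impactor-dependent factors cancel in the ratio, leaving D_Venus/D_Mercury = (g_Venus/g_Mercury)^-0.17.
(8.87/3.7)^-0.17 = 2.397^-0.17 = 0.8619
D_Venus = 0.8619 × 1.88 km = 1.62 km

D ≈ 1.62 km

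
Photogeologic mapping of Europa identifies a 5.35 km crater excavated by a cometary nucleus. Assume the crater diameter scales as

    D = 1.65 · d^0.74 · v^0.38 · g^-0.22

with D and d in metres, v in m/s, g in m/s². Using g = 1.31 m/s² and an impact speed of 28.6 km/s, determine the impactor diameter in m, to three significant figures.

d ≈ 310 m

Rearranging for d: d = [D / (1.65 · 28600^0.38 · 1.31^-0.22)]^(1/0.74).
D = 5350 m.
28600^0.38 = 49.36
1.31^-0.22 = 0.9423
Denominator = 1.65 × 49.36 × 0.9423 = 76.74
D / 76.74 = 5350 / 76.74 = 69.72
d = 69.72^(1/0.74) = 69.72^1.3514 = 309.8 m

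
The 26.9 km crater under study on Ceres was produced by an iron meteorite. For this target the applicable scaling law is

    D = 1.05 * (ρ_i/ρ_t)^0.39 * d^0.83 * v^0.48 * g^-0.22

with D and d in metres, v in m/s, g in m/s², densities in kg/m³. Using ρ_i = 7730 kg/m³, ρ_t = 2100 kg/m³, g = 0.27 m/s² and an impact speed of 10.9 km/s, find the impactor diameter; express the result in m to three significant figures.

d ≈ 363 m

Rearranging for d: d = [D / (1.05 · (7730/2100)^0.39 · 10900^0.48 · 0.27^-0.22)]^(1/0.83).
D = 26900 m.
(7730/2100)^0.39 = 1.662
10900^0.48 = 86.69
0.27^-0.22 = 1.334
Denominator = 1.05 × 1.662 × 86.69 × 1.334 = 201.8
D / 201.8 = 26900 / 201.8 = 133.3
d = 133.3^(1/0.83) = 133.3^1.2048 = 363.1 m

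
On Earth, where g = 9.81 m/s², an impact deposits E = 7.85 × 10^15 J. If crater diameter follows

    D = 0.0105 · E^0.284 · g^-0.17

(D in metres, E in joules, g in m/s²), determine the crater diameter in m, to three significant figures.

E^0.284 = (7.85 × 10^15)^0.284 = 3.267 × 10^4
g^-0.17 = 9.81^-0.17 = 0.6783
D = 0.0105 × 3.267 × 10^4 × 0.6783 = 232.7 m

D ≈ 233 m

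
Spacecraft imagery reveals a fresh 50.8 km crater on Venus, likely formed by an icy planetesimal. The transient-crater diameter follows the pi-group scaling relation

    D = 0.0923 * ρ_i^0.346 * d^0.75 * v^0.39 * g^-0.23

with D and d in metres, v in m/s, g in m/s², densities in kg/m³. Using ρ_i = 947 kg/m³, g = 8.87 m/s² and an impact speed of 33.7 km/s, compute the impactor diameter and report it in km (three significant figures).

Rearranging for d: d = [D / (0.0923 · 947^0.346 · 33700^0.39 · 8.87^-0.23)]^(1/0.75).
D = 50800 m.
947^0.346 = 10.71
33700^0.39 = 58.31
8.87^-0.23 = 0.6053
Denominator = 0.0923 × 10.71 × 58.31 × 0.6053 = 34.89
D / 34.89 = 50800 / 34.89 = 1456
d = 1456^(1/0.75) = 1456^1.3333 = 16498 m

d ≈ 16.5 km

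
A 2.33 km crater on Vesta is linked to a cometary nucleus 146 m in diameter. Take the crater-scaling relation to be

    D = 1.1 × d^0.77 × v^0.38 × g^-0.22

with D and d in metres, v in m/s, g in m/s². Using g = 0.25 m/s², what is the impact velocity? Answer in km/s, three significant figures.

Rearranging for v: v = [D / (1.1 · 146^0.77 · 0.25^-0.22)]^(1/0.38).
D = 2330 m.
146^0.77 = 46.40
0.25^-0.22 = 1.357
Denominator = 1.1 × 46.40 × 1.357 = 69.26
D / 69.26 = 2330 / 69.26 = 33.64
v = 33.64^(1/0.38) = 33.64^2.6316 = 10425 m/s

v ≈ 10.4 km/s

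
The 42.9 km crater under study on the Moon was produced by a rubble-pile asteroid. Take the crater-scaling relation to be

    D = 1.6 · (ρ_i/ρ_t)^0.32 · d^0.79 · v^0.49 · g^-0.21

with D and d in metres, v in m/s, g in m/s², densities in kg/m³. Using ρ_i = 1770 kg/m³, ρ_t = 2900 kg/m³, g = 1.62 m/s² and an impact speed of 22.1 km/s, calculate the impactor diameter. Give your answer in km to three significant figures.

d ≈ 1.13 km

Rearranging for d: d = [D / (1.6 · (1770/2900)^0.32 · 22100^0.49 · 1.62^-0.21)]^(1/0.79).
D = 42900 m.
(1770/2900)^0.32 = 0.8539
22100^0.49 = 134.5
1.62^-0.21 = 0.9037
Denominator = 1.6 × 0.8539 × 134.5 × 0.9037 = 166.1
D / 166.1 = 42900 / 166.1 = 258.3
d = 258.3^(1/0.79) = 258.3^1.2658 = 1130 m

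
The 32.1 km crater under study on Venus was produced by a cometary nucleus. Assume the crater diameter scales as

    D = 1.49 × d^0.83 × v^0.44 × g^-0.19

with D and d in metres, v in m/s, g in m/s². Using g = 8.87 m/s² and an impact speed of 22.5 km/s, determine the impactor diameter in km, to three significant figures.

Rearranging for d: d = [D / (1.49 · 22500^0.44 · 8.87^-0.19)]^(1/0.83).
D = 32100 m.
22500^0.44 = 82.22
8.87^-0.19 = 0.6605
Denominator = 1.49 × 82.22 × 0.6605 = 80.92
D / 80.92 = 32100 / 80.92 = 396.7
d = 396.7^(1/0.83) = 396.7^1.2048 = 1351 m

d ≈ 1.35 km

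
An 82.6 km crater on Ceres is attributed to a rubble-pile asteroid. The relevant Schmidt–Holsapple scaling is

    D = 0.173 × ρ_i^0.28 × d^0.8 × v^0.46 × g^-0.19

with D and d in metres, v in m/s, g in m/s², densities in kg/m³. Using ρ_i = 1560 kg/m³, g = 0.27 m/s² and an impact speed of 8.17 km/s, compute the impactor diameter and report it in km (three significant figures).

Rearranging for d: d = [D / (0.173 · 1560^0.28 · 8170^0.46 · 0.27^-0.19)]^(1/0.8).
D = 82600 m.
1560^0.28 = 7.836
8170^0.46 = 63.04
0.27^-0.19 = 1.282
Denominator = 0.173 × 7.836 × 63.04 × 1.282 = 109.6
D / 109.6 = 82600 / 109.6 = 753.6
d = 753.6^(1/0.8) = 753.6^1.25 = 3948 m

d ≈ 3.95 km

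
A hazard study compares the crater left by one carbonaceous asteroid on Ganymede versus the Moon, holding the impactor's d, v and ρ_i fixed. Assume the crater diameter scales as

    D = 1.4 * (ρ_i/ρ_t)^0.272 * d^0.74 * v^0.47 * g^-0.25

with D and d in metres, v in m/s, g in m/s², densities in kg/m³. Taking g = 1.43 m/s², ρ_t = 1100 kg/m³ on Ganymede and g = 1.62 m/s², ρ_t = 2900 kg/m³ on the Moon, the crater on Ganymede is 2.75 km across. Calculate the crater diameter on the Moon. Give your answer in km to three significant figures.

D ≈ 2.05 km

The impactor-only factors (d, v, ρ_i) cancel in the ratio, leaving D_Moon/D_Ganymede = (g_Moon/g_Ganymede)^-0.25 · (ρ_t,Ganymede/ρ_t,Moon)^0.272.
(1.62/1.43)^-0.25 = 1.133^-0.25 = 0.9693
(1100/2900)^0.272 = 0.3793^0.272 = 0.7682
Ratio = 0.9693 × 0.7682 = 0.7446
D_Moon = 0.7446 × 2.75 km = 2.05 km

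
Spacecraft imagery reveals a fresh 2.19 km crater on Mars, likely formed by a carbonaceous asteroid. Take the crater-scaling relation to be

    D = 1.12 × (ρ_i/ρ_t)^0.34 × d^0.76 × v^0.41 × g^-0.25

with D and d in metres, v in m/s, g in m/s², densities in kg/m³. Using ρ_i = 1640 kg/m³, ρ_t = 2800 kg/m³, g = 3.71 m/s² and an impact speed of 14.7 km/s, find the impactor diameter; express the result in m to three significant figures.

Rearranging for d: d = [D / (1.12 · (1640/2800)^0.34 · 14700^0.41 · 3.71^-0.25)]^(1/0.76).
D = 2190 m.
(1640/2800)^0.34 = 0.8337
14700^0.41 = 51.12
3.71^-0.25 = 0.7205
Denominator = 1.12 × 0.8337 × 51.12 × 0.7205 = 34.39
D / 34.39 = 2190 / 34.39 = 63.68
d = 63.68^(1/0.76) = 63.68^1.3158 = 236.4 m

d ≈ 236 m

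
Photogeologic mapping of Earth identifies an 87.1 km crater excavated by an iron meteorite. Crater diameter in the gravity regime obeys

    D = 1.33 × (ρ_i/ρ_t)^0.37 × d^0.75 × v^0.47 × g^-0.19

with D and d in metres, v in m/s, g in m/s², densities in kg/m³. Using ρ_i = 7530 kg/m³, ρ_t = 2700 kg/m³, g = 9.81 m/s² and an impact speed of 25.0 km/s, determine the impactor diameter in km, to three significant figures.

Rearranging for d: d = [D / (1.33 · (7530/2700)^0.37 · 25000^0.47 · 9.81^-0.19)]^(1/0.75).
D = 87100 m.
(7530/2700)^0.37 = 1.462
25000^0.47 = 116.7
9.81^-0.19 = 0.6480
Denominator = 1.33 × 1.462 × 116.7 × 0.6480 = 147.0
D / 147.0 = 87100 / 147.0 = 592.5
d = 592.5^(1/0.75) = 592.5^1.3333 = 4975 m

d ≈ 4.98 km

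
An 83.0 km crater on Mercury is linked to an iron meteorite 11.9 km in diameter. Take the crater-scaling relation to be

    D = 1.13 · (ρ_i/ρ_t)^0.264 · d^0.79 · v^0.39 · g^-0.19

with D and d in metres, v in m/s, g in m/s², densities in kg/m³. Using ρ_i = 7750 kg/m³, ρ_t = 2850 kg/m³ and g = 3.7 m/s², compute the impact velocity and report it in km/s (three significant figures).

Rearranging for v: v = [D / (1.13 · (7750/2850)^0.264 · 11900^0.79 · 3.7^-0.19)]^(1/0.39).
D = 83000 m.
(7750/2850)^0.264 = 1.302
11900^0.79 = 1658
3.7^-0.19 = 0.7799
Denominator = 1.13 × 1.302 × 1658 × 0.7799 = 1902
D / 1902 = 83000 / 1902 = 43.64
v = 43.64^(1/0.39) = 43.64^2.5641 = 16026 m/s

v ≈ 16.0 km/s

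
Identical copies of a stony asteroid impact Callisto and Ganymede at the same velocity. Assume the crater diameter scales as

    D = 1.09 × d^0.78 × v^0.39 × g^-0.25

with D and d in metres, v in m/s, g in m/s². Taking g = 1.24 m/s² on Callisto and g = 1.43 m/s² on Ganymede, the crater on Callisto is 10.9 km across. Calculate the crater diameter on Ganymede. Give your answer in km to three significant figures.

D ≈ 10.5 km

All impactor-dependent factors cancel in the ratio, leaving D_Ganymede/D_Callisto = (g_Ganymede/g_Callisto)^-0.25.
(1.43/1.24)^-0.25 = 1.153^-0.25 = 0.9650
D_Ganymede = 0.9650 × 10.9 km = 10.5 km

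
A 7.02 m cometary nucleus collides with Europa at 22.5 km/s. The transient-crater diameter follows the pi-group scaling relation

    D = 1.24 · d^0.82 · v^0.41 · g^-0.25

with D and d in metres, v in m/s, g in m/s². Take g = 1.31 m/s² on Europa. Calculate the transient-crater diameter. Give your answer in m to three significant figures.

D ≈ 349 m

In SI units: v = 22500 m/s.
d^0.82 = 7.02^0.82 = 4.943
v^0.41 = 22500^0.41 = 60.87
g^-0.25 = 1.31^-0.25 = 0.9347
D = 1.24 × 4.943 × 60.87 × 0.9347 = 348.7 m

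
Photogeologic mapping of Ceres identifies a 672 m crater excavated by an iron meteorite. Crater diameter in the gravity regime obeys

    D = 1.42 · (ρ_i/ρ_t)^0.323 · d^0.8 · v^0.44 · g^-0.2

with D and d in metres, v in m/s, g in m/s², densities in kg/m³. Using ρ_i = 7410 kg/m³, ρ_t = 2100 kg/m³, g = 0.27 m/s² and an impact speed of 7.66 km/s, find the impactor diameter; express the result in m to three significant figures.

Rearranging for d: d = [D / (1.42 · (7410/2100)^0.323 · 7660^0.44 · 0.27^-0.2)]^(1/0.8).
(7410/2100)^0.323 = 1.503
7660^0.44 = 51.18
0.27^-0.2 = 1.299
Denominator = 1.42 × 1.503 × 51.18 × 1.299 = 141.9
D / 141.9 = 672 / 141.9 = 4.736
d = 4.736^(1/0.8) = 4.736^1.25 = 6.987 m

d ≈ 6.99 m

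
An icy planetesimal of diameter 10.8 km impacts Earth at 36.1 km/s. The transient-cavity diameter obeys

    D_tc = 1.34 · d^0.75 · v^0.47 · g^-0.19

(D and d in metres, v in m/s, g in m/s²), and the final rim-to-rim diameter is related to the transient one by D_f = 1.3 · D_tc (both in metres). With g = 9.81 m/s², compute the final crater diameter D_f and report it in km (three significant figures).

D_f ≈ 166 km

In SI: d = 10800 m, v = 36100 m/s.
d^0.75 = 10800^0.75 = 1059
v^0.47 = 36100^0.47 = 138.7
g^-0.19 = 9.81^-0.19 = 0.6480
D_tc = 1.34 × 1059 × 138.7 × 0.6480 = 1.275 × 10^5 m
D_f = 1.3 × 1.275 × 10^5 = 1.657 × 10^5 m
     = 165.8 km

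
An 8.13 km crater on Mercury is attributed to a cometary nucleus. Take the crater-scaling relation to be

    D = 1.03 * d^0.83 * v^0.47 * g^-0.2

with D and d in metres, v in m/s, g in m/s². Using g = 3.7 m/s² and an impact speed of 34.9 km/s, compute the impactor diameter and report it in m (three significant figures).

Rearranging for d: d = [D / (1.03 · 34900^0.47 · 3.7^-0.2)]^(1/0.83).
D = 8130 m.
34900^0.47 = 136.5
3.7^-0.2 = 0.7698
Denominator = 1.03 × 136.5 × 0.7698 = 108.2
D / 108.2 = 8130 / 108.2 = 75.14
d = 75.14^(1/0.83) = 75.14^1.2048 = 182.0 m

d ≈ 182 m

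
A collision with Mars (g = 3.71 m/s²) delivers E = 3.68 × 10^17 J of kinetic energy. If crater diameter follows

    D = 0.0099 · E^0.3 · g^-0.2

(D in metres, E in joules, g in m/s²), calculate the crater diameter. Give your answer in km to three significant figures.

E^0.3 = (3.68 × 10^17)^0.3 = 1.861 × 10^5
g^-0.2 = 3.71^-0.2 = 0.7694
D = 0.0099 × 1.861 × 10^5 × 0.7694 = 1418 m
   = 1.418 km

D ≈ 1.42 km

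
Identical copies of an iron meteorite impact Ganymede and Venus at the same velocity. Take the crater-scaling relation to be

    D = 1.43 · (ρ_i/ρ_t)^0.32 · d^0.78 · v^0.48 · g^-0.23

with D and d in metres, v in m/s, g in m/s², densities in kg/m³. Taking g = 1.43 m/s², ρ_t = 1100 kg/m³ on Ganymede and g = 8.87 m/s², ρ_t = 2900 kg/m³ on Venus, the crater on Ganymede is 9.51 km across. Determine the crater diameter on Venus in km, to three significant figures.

D ≈ 4.58 km

The impactor-only factors (d, v, ρ_i) cancel in the ratio, leaving D_Venus/D_Ganymede = (g_Venus/g_Ganymede)^-0.23 · (ρ_t,Ganymede/ρ_t,Venus)^0.32.
(8.87/1.43)^-0.23 = 6.203^-0.23 = 0.6572
(1100/2900)^0.32 = 0.3793^0.32 = 0.7333
Ratio = 0.6572 × 0.7333 = 0.4819
D_Venus = 0.4819 × 9.51 km = 4.58 km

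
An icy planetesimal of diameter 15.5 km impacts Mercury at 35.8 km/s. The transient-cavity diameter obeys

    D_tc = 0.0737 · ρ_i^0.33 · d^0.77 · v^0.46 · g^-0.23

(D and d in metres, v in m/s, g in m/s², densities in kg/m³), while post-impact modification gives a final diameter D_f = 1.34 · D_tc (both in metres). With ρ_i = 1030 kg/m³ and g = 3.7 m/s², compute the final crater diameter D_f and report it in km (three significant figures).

In SI: d = 15500 m, v = 35800 m/s.
ρ_i^0.33 = 1030^0.33 = 9.868
d^0.77 = 15500^0.77 = 1685
v^0.46 = 35800^0.46 = 124.4
g^-0.23 = 3.7^-0.23 = 0.7401
D_tc = 0.0737 × 9.868 × 1685 × 124.4 × 0.7401 = 1.128 × 10^5 m
D_f = 1.34 × 1.128 × 10^5 = 1.512 × 10^5 m
     = 151.2 km

D_f ≈ 151 km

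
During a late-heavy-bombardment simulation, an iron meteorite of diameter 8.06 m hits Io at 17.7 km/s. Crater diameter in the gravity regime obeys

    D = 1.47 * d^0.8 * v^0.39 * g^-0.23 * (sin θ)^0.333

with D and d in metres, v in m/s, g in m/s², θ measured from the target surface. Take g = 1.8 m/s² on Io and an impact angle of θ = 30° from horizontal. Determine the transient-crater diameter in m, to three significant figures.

D ≈ 246 m

In SI units: v = 17700 m/s.
d^0.8 = 8.06^0.8 = 5.310
v^0.39 = 17700^0.39 = 45.36
g^-0.23 = 1.8^-0.23 = 0.8735
(sin 30°)^0.333 = 0.5000^0.333 = 0.7939
D = 1.47 × 5.310 × 45.36 × 0.8735 × 0.7939 = 245.5 m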